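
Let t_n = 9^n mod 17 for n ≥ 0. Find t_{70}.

Listing terms: t_0 = 1, t_1 = 9, t_2 = 13, t_3 = 15, t_4 = 16, t_5 = 8, t_6 = 4, t_7 = 2, t_8 = 1.
Since t_8 = t_0 = 1, the sequence is periodic with period 8.
(70 - 0) mod 8 = 6, so t_{70} = t_6 = 4.

4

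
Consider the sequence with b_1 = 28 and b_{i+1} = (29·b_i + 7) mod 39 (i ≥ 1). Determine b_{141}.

7

Computing terms: b_1 = 28, b_2 = 0, b_3 = 7, b_4 = 15, b_5 = 13, b_6 = 33, b_7 = 28.
The sequence repeats with period 6.
So b_{141} = b_{1 + ((141-1) mod 6)} = b_3 = 7.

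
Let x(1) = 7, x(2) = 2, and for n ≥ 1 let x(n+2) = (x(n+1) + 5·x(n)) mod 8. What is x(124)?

7

Listing terms: x(1) = 7,  x(2) = 2,  x(3) = 5,  x(4) = 7,  x(5) = 0,  x(6) = 3,  x(7) = 3,  x(8) = 2,  x(9) = 1,  x(10) = 3,  x(11) = 0,  x(12) = 7,  x(13) = 7,  x(14) = 2.
Since (x(13), x(14)) = (x(1), x(2)) = (7, 2) (two consecutive terms determine the rest), the sequence is periodic with period 12.
So x(124) = x(1 + ((124-1) mod 12)) = x(4) = 7.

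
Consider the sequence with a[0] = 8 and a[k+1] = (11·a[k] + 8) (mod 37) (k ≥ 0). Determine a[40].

6

We have a[0] = 8,  a[1] = 22,  a[2] = 28,  a[3] = 20,  a[4] = 6,  a[5] = 0,  a[6] = 8.
Since a[6] = a[0] = 8, the sequence is periodic with period 6.
So a[40] = a[0 + ((40-0) mod 6)] = a[4] = 6.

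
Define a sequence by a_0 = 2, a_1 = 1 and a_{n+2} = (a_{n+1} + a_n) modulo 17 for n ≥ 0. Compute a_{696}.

Listing terms: a_0 = 2, a_1 = 1, a_2 = 3, a_3 = 4, a_4 = 7, a_5 = 11, a_6 = 1, a_7 = 12, a_8 = 13, a_9 = 8, a_{10} = 4, a_{11} = 12, a_{12} = 16, a_{13} = 11, a_{14} = 10, a_{15} = 4, a_{16} = 14, a_{17} = 1, a_{18} = 15, a_{19} = 16, a_{20} = 14, a_{21} = 13, a_{22} = 10, a_{23} = 6, a_{24} = 16, a_{25} = 5, a_{26} = 4, a_{27} = 9, a_{28} = 13, a_{29} = 5, a_{30} = 1, a_{31} = 6, a_{32} = 7, a_{33} = 13, a_{34} = 3, a_{35} = 16, a_{36} = 2, a_{37} = 1.
The sequence repeats with period 36.
So a_{696} = a_{0 + ((696-0) mod 36)} = a_{12} = 16.

16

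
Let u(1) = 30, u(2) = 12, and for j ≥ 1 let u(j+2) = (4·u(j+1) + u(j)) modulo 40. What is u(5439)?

22

Listing terms: u(1) = 30,  u(2) = 12,  u(3) = 38,  u(4) = 4,  u(5) = 14,  u(6) = 20,  u(7) = 14,  u(8) = 36,  u(9) = 38,  u(10) = 28,  u(11) = 30,  u(12) = 28,  u(13) = 22,  u(14) = 36,  u(15) = 6,  u(16) = 20,  u(17) = 6,  u(18) = 4,  u(19) = 22,  u(20) = 12,  u(21) = 30,  u(22) = 12.
The sequence repeats with period 20.
So u(5439) = u(1 + ((5439-1) mod 20)) = u(19) = 22.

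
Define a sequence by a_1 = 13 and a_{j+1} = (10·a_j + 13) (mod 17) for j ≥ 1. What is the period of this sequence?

16

Listing terms: a_1 = 13; a_2 = 7; a_3 = 15; a_4 = 10; a_5 = 11; a_6 = 4; a_7 = 2; a_8 = 16; a_9 = 3; a_{10} = 9; a_{11} = 1; a_{12} = 6; a_{13} = 5; a_{14} = 12; a_{15} = 14; a_{16} = 0; a_{17} = 13.
Since a_{17} = a_1 = 13, the sequence is periodic with period 16.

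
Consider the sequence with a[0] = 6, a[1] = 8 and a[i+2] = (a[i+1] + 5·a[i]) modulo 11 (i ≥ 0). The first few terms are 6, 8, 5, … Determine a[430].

10

Listing terms: a[0] = 6, a[1] = 8, a[2] = 5, a[3] = 1, a[4] = 4, a[5] = 9, a[6] = 7, a[7] = 8, a[8] = 10, a[9] = 6, a[10] = 1, a[11] = 9, a[12] = 3, a[13] = 4, a[14] = 8, a[15] = 6, a[16] = 2, a[17] = 10, a[18] = 9, a[19] = 4, a[20] = 5, a[21] = 3, a[22] = 6, a[23] = 10, a[24] = 7, a[25] = 2, a[26] = 4, a[27] = 3, a[28] = 1, a[29] = 5, a[30] = 10, a[31] = 2, a[32] = 8, a[33] = 7, a[34] = 3, a[35] = 5, a[36] = 9, a[37] = 1, a[38] = 2, a[39] = 7, a[40] = 6, a[41] = 8.
The sequence repeats with period 40.
(430 - 0) mod 40 = 30, so a[430] = a[30] = 10.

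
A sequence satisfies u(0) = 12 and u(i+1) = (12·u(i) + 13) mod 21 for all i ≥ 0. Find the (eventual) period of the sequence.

u(0) = 12,  u(1) = 10,  u(2) = 7,  u(3) = 13,  u(4) = 1,  u(5) = 4,  u(6) = 19,  u(7) = 10.
Since u(7) = u(1) = 10, the sequence is eventually periodic: after a pre-period of length 1 it cycles with period 6.

6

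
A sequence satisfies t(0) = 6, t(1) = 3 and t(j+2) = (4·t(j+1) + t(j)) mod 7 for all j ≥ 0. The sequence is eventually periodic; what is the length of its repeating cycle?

Listing terms: t(0) = 6,  t(1) = 3,  t(2) = 4,  t(3) = 5,  t(4) = 3,  t(5) = 3,  t(6) = 1,  t(7) = 0,  t(8) = 1,  t(9) = 4,  t(10) = 3,  t(11) = 2,  t(12) = 4,  t(13) = 4,  t(14) = 6,  t(15) = 0,  t(16) = 6,  t(17) = 3.
Since (t(16), t(17)) = (t(0), t(1)) = (6, 3) (two consecutive terms determine the rest), the sequence is periodic with period 16.

16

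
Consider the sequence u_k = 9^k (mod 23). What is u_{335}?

8

u_1 = 9,  u_2 = 12,  u_3 = 16,  u_4 = 6,  u_5 = 8,  u_6 = 3,  u_7 = 4,  u_8 = 13,  u_9 = 2,  u_{10} = 18,  u_{11} = 1,  u_{12} = 9.
The sequence repeats with period 11.
(335 - 1) mod 11 = 4, so u_{335} = u_5 = 8.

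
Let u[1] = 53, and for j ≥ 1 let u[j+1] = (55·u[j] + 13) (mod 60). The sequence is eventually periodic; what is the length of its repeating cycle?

6

We have u[1] = 53, u[2] = 48, u[3] = 13, u[4] = 8, u[5] = 33, u[6] = 28, u[7] = 53.
Since u[7] = u[1] = 53, the sequence is periodic with period 6.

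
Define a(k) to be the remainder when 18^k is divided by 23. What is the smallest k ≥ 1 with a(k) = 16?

8

Computing terms: a(0) = 1,  a(1) = 18,  a(2) = 2,  a(3) = 13,  a(4) = 4,  a(5) = 3,  a(6) = 8,  a(7) = 6,  a(8) = 16,  a(9) = 12,  a(10) = 9,  a(11) = 1.
Since a(11) = a(0) = 1, the sequence is periodic with period 11.
The value 16 first appears (with k ≥ 1) at a(8).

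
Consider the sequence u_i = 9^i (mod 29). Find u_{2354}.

Listing terms: u_0 = 1, u_1 = 9, u_2 = 23, u_3 = 4, u_4 = 7, u_5 = 5, u_6 = 16, u_7 = 28, u_8 = 20, u_9 = 6, u_{10} = 25, u_{11} = 22, u_{12} = 24, u_{13} = 13, u_{14} = 1.
The sequence repeats with period 14.
So u_{2354} = u_{0 + ((2354-0) mod 14)} = u_2 = 23.

23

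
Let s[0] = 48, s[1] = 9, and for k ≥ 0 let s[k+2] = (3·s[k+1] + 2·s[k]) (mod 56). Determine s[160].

Computing terms: s[0] = 48, s[1] = 9, s[2] = 11, s[3] = 51, s[4] = 7, s[5] = 11, s[6] = 47, s[7] = 51, s[8] = 23, s[9] = 3, s[10] = 55, s[11] = 3, s[12] = 7, s[13] = 27, s[14] = 39, s[15] = 3, s[16] = 31, s[17] = 43, s[18] = 23, s[19] = 43, s[20] = 7, s[21] = 51, s[22] = 55, s[23] = 43, s[24] = 15, s[25] = 19, s[26] = 31, s[27] = 19, s[28] = 7, s[29] = 3, s[30] = 23, s[31] = 19, s[32] = 47, s[33] = 11, s[34] = 15, s[35] = 11, s[36] = 7, s[37] = 43, s[38] = 31, s[39] = 11, s[40] = 39, s[41] = 27, s[42] = 47, s[43] = 27, s[44] = 7, s[45] = 19, s[46] = 15, s[47] = 27, s[48] = 55, s[49] = 51, s[50] = 39, s[51] = 51, s[52] = 7.
Since (s[51], s[52]) = (s[3], s[4]) = (51, 7) (two consecutive terms determine the rest), the sequence is eventually periodic: after a pre-period of length 3 it cycles with period 48.
For k ≥ 3, s[k] depends only on (k - 3) mod 48. (160 - 3) mod 48 = 13, so s[160] = s[16] = 31.

31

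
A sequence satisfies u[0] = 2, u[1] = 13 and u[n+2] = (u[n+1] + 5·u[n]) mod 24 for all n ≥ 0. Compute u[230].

23

We have u[0] = 2, u[1] = 13, u[2] = 23, u[3] = 16, u[4] = 11, u[5] = 19, u[6] = 2, u[7] = 1, u[8] = 11, u[9] = 16, u[10] = 23, u[11] = 7, u[12] = 2, u[13] = 13.
The sequence repeats with period 12.
So u[230] = u[0 + ((230-0) mod 12)] = u[2] = 23.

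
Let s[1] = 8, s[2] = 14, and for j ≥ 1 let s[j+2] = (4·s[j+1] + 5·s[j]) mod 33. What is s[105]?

We have s[1] = 8, s[2] = 14, s[3] = 30, s[4] = 25, s[5] = 19, s[6] = 3, s[7] = 8, s[8] = 14.
Since (s[7], s[8]) = (s[1], s[2]) = (8, 14) (two consecutive terms determine the rest), the sequence is periodic with period 6.
So s[105] = s[1 + ((105-1) mod 6)] = s[3] = 30.

30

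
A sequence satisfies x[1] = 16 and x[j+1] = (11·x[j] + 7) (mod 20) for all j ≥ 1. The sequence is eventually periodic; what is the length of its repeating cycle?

We have x[1] = 16; x[2] = 3; x[3] = 0; x[4] = 7; x[5] = 4; x[6] = 11; x[7] = 8; x[8] = 15; x[9] = 12; x[10] = 19; x[11] = 16.
The sequence repeats with period 10.

10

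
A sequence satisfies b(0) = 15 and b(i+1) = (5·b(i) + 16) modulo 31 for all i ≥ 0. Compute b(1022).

Listing terms: b(0) = 15, b(1) = 29, b(2) = 6, b(3) = 15.
Since b(3) = b(0) = 15, the sequence is periodic with period 3.
So b(1022) = b(0 + ((1022-0) mod 3)) = b(2) = 6.

6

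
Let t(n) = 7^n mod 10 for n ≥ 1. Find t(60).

1

Listing terms: t(1) = 7,  t(2) = 9,  t(3) = 3,  t(4) = 1,  t(5) = 7.
Since t(5) = t(1) = 7, the sequence is periodic with period 4.
(60 - 1) mod 4 = 3, so t(60) = t(4) = 1.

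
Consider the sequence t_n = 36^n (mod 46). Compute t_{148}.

4

Computing terms: t_1 = 36, t_2 = 8, t_3 = 12, t_4 = 18, t_5 = 4, t_6 = 6, t_7 = 32, t_8 = 2, t_9 = 26, t_{10} = 16, t_{11} = 24, t_{12} = 36.
Since t_{12} = t_1 = 36, the sequence is periodic with period 11.
So t_{148} = t_{1 + ((148-1) mod 11)} = t_5 = 4.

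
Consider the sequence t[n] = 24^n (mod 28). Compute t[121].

Listing terms: t[1] = 24; t[2] = 16; t[3] = 20; t[4] = 4; t[5] = 12; t[6] = 8; t[7] = 24.
The sequence repeats with period 6.
(121 - 1) mod 6 = 0, so t[121] = t[1] = 24.

24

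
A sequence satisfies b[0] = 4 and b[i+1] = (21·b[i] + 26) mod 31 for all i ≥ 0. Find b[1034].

b[0] = 4; b[1] = 17; b[2] = 11; b[3] = 9; b[4] = 29; b[5] = 15; b[6] = 0; b[7] = 26; b[8] = 14; b[9] = 10; b[10] = 19; b[11] = 22; b[12] = 23; b[13] = 13; b[14] = 20; b[15] = 12; b[16] = 30; b[17] = 5; b[18] = 7; b[19] = 18; b[20] = 1; b[21] = 16; b[22] = 21; b[23] = 2; b[24] = 6; b[25] = 28; b[26] = 25; b[27] = 24; b[28] = 3; b[29] = 27; b[30] = 4.
Since b[30] = b[0] = 4, the sequence is periodic with period 30.
So b[1034] = b[0 + ((1034-0) mod 30)] = b[14] = 20.

20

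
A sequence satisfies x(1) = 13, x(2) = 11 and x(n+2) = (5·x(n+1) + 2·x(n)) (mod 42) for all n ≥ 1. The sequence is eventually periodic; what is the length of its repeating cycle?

48

x(1) = 13, x(2) = 11, x(3) = 39, x(4) = 7, x(5) = 29, x(6) = 33, x(7) = 13, x(8) = 5, x(9) = 9, x(10) = 13, x(11) = 41, x(12) = 21, x(13) = 19, x(14) = 11, x(15) = 9, x(16) = 25, x(17) = 17, x(18) = 9, x(19) = 37, x(20) = 35, x(21) = 39, x(22) = 13, x(23) = 17, x(24) = 27, x(25) = 1, x(26) = 17, x(27) = 3, x(28) = 7, x(29) = 41, x(30) = 9, x(31) = 1, x(32) = 23, x(33) = 33, x(34) = 1, x(35) = 29, x(36) = 21, x(37) = 37, x(38) = 17, x(39) = 33, x(40) = 31, x(41) = 11, x(42) = 33, x(43) = 19, x(44) = 35, x(45) = 3, x(46) = 1, x(47) = 11, x(48) = 15, x(49) = 13, x(50) = 11.
Since (x(49), x(50)) = (x(1), x(2)) = (13, 11) (two consecutive terms determine the rest), the sequence is periodic with period 48.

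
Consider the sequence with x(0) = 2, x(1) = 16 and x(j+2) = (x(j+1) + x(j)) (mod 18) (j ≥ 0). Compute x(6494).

0

x(0) = 2; x(1) = 16; x(2) = 0; x(3) = 16; x(4) = 16; x(5) = 14; x(6) = 12; x(7) = 8; x(8) = 2; x(9) = 10; x(10) = 12; x(11) = 4; x(12) = 16; x(13) = 2; x(14) = 0; x(15) = 2; x(16) = 2; x(17) = 4; x(18) = 6; x(19) = 10; x(20) = 16; x(21) = 8; x(22) = 6; x(23) = 14; x(24) = 2; x(25) = 16.
The sequence repeats with period 24.
So x(6494) = x(0 + ((6494-0) mod 24)) = x(14) = 0.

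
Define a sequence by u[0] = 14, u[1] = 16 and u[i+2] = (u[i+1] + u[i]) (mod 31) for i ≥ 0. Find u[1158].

28

u[0] = 14; u[1] = 16; u[2] = 30; u[3] = 15; u[4] = 14; u[5] = 29; u[6] = 12; u[7] = 10; u[8] = 22; u[9] = 1; u[10] = 23; u[11] = 24; u[12] = 16; u[13] = 9; u[14] = 25; u[15] = 3; u[16] = 28; u[17] = 0; u[18] = 28; u[19] = 28; u[20] = 25; u[21] = 22; u[22] = 16; u[23] = 7; u[24] = 23; u[25] = 30; u[26] = 22; u[27] = 21; u[28] = 12; u[29] = 2; u[30] = 14; u[31] = 16.
The sequence repeats with period 30.
(1158 - 0) mod 30 = 18, so u[1158] = u[18] = 28.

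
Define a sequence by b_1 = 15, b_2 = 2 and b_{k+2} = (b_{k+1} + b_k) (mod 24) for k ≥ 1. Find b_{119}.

Computing terms: b_1 = 15, b_2 = 2, b_3 = 17, b_4 = 19, b_5 = 12, b_6 = 7, b_7 = 19, b_8 = 2, b_9 = 21, b_{10} = 23, b_{11} = 20, b_{12} = 19, b_{13} = 15, b_{14} = 10, b_{15} = 1, b_{16} = 11, b_{17} = 12, b_{18} = 23, b_{19} = 11, b_{20} = 10, b_{21} = 21, b_{22} = 7, b_{23} = 4, b_{24} = 11, b_{25} = 15, b_{26} = 2.
Since (b_{25}, b_{26}) = (b_1, b_2) = (15, 2) (two consecutive terms determine the rest), the sequence is periodic with period 24.
(119 - 1) mod 24 = 22, so b_{119} = b_{23} = 4.

4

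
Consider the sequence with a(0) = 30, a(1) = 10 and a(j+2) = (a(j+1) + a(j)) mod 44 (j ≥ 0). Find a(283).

6

Listing terms: a(0) = 30; a(1) = 10; a(2) = 40; a(3) = 6; a(4) = 2; a(5) = 8; a(6) = 10; a(7) = 18; a(8) = 28; a(9) = 2; a(10) = 30; a(11) = 32; a(12) = 18; a(13) = 6; a(14) = 24; a(15) = 30; a(16) = 10.
Since (a(15), a(16)) = (a(0), a(1)) = (30, 10) (two consecutive terms determine the rest), the sequence is periodic with period 15.
So a(283) = a(0 + ((283-0) mod 15)) = a(13) = 6.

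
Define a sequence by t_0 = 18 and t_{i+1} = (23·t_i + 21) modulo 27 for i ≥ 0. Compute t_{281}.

21

We have t_0 = 18, t_1 = 3, t_2 = 9, t_3 = 12, t_4 = 0, t_5 = 21, t_6 = 18.
The sequence repeats with period 6.
(281 - 0) mod 6 = 5, so t_{281} = t_5 = 21.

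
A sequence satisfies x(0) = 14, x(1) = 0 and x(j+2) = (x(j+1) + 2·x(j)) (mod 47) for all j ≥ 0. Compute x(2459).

We have x(0) = 14; x(1) = 0; x(2) = 28; x(3) = 28; x(4) = 37; x(5) = 46; x(6) = 26; x(7) = 24; x(8) = 29; x(9) = 30; x(10) = 41; x(11) = 7; x(12) = 42; x(13) = 9; x(14) = 46; x(15) = 17; x(16) = 15; x(17) = 2; x(18) = 32; x(19) = 36; x(20) = 6; x(21) = 31; x(22) = 43; x(23) = 11; x(24) = 3; x(25) = 25; x(26) = 31; x(27) = 34; x(28) = 2; x(29) = 23; x(30) = 27; x(31) = 26; x(32) = 33; x(33) = 38; x(34) = 10; x(35) = 39; x(36) = 12; x(37) = 43; x(38) = 20; x(39) = 12; x(40) = 5; x(41) = 29; x(42) = 39; x(43) = 3; x(44) = 34; x(45) = 40; x(46) = 14; x(47) = 0.
The sequence repeats with period 46.
(2459 - 0) mod 46 = 21, so x(2459) = x(21) = 31.

31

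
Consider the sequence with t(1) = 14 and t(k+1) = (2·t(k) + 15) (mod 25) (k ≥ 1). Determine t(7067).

t(1) = 14, t(2) = 18, t(3) = 1, t(4) = 17, t(5) = 24, t(6) = 13, t(7) = 16, t(8) = 22, t(9) = 9, t(10) = 8, t(11) = 6, t(12) = 2, t(13) = 19, t(14) = 3, t(15) = 21, t(16) = 7, t(17) = 4, t(18) = 23, t(19) = 11, t(20) = 12, t(21) = 14.
The sequence repeats with period 20.
(7067 - 1) mod 20 = 6, so t(7067) = t(7) = 16.

16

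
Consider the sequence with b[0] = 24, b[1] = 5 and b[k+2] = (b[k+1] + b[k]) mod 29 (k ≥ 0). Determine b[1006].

14

Listing terms: b[0] = 24, b[1] = 5, b[2] = 0, b[3] = 5, b[4] = 5, b[5] = 10, b[6] = 15, b[7] = 25, b[8] = 11, b[9] = 7, b[10] = 18, b[11] = 25, b[12] = 14, b[13] = 10, b[14] = 24, b[15] = 5.
The sequence repeats with period 14.
So b[1006] = b[0 + ((1006-0) mod 14)] = b[12] = 14.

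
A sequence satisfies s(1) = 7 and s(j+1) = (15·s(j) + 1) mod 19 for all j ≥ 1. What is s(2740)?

2

Listing terms: s(1) = 7; s(2) = 11; s(3) = 14; s(4) = 2; s(5) = 12; s(6) = 10; s(7) = 18; s(8) = 5; s(9) = 0; s(10) = 1; s(11) = 16; s(12) = 13; s(13) = 6; s(14) = 15; s(15) = 17; s(16) = 9; s(17) = 3; s(18) = 8; s(19) = 7.
The sequence repeats with period 18.
So s(2740) = s(1 + ((2740-1) mod 18)) = s(4) = 2.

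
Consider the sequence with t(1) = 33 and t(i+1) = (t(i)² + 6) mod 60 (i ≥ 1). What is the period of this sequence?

Computing terms: t(1) = 33; t(2) = 15; t(3) = 51; t(4) = 27; t(5) = 15.
Since t(5) = t(2) = 15, the sequence is eventually periodic: after a pre-period of length 1 it cycles with period 3.

3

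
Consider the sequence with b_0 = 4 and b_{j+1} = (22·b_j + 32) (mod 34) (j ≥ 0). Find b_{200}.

14

b_0 = 4, b_1 = 18, b_2 = 20, b_3 = 30, b_4 = 12, b_5 = 24, b_6 = 16, b_7 = 10, b_8 = 14, b_9 = 0, b_{10} = 32, b_{11} = 22, b_{12} = 6, b_{13} = 28, b_{14} = 2, b_{15} = 8, b_{16} = 4.
The sequence repeats with period 16.
(200 - 0) mod 16 = 8, so b_{200} = b_8 = 14.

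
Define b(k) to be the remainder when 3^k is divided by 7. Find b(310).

b(1) = 3, b(2) = 2, b(3) = 6, b(4) = 4, b(5) = 5, b(6) = 1, b(7) = 3.
Since b(7) = b(1) = 3, the sequence is periodic with period 6.
(310 - 1) mod 6 = 3, so b(310) = b(4) = 4.

4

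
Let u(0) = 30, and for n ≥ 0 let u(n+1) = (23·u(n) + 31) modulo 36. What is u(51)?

13

u(0) = 30, u(1) = 1, u(2) = 18, u(3) = 13, u(4) = 6, u(5) = 25, u(6) = 30.
Since u(6) = u(0) = 30, the sequence is periodic with period 6.
(51 - 0) mod 6 = 3, so u(51) = u(3) = 13.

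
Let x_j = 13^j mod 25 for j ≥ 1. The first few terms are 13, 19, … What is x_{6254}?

Computing terms: x_1 = 13,  x_2 = 19,  x_3 = 22,  x_4 = 11,  x_5 = 18,  x_6 = 9,  x_7 = 17,  x_8 = 21,  x_9 = 23,  x_{10} = 24,  x_{11} = 12,  x_{12} = 6,  x_{13} = 3,  x_{14} = 14,  x_{15} = 7,  x_{16} = 16,  x_{17} = 8,  x_{18} = 4,  x_{19} = 2,  x_{20} = 1,  x_{21} = 13.
The sequence repeats with period 20.
(6254 - 1) mod 20 = 13, so x_{6254} = x_{14} = 14.

14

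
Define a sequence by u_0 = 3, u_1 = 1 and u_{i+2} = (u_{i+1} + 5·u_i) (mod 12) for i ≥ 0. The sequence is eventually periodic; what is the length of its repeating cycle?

Listing terms: u_0 = 3,  u_1 = 1,  u_2 = 4,  u_3 = 9,  u_4 = 5,  u_5 = 2,  u_6 = 3,  u_7 = 1.
Since (u_6, u_7) = (u_0, u_1) = (3, 1) (two consecutive terms determine the rest), the sequence is periodic with period 6.

6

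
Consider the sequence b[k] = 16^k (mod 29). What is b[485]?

Computing terms: b[1] = 16,  b[2] = 24,  b[3] = 7,  b[4] = 25,  b[5] = 23,  b[6] = 20,  b[7] = 1,  b[8] = 16.
The sequence repeats with period 7.
So b[485] = b[1 + ((485-1) mod 7)] = b[2] = 24.

24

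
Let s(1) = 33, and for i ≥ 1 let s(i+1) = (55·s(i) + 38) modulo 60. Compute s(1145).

Computing terms: s(1) = 33, s(2) = 53, s(3) = 13, s(4) = 33.
The sequence repeats with period 3.
(1145 - 1) mod 3 = 1, so s(1145) = s(2) = 53.

53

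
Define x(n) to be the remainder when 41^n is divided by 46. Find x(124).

Computing terms: x(1) = 41,  x(2) = 25,  x(3) = 13,  x(4) = 27,  x(5) = 3,  x(6) = 31,  x(7) = 29,  x(8) = 39,  x(9) = 35,  x(10) = 9,  x(11) = 1,  x(12) = 41.
Since x(12) = x(1) = 41, the sequence is periodic with period 11.
(124 - 1) mod 11 = 2, so x(124) = x(3) = 13.

13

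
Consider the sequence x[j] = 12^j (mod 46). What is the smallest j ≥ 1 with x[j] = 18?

5

Computing terms: x[0] = 1,  x[1] = 12,  x[2] = 6,  x[3] = 26,  x[4] = 36,  x[5] = 18,  x[6] = 32,  x[7] = 16,  x[8] = 8,  x[9] = 4,  x[10] = 2,  x[11] = 24,  x[12] = 12.
Since x[12] = x[1] = 12, the sequence is eventually periodic: after a pre-period of length 1 it cycles with period 11.
The value 18 first appears (with j ≥ 1) at x[5].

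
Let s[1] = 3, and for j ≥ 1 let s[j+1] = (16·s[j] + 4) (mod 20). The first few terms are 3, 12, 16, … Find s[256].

Computing terms: s[1] = 3,  s[2] = 12,  s[3] = 16,  s[4] = 0,  s[5] = 4,  s[6] = 8,  s[7] = 12.
Since s[7] = s[2] = 12, the sequence is eventually periodic: after a pre-period of length 1 it cycles with period 5.
For j ≥ 2, s[j] depends only on (j - 2) mod 5. (256 - 2) mod 5 = 4, so s[256] = s[6] = 8.

8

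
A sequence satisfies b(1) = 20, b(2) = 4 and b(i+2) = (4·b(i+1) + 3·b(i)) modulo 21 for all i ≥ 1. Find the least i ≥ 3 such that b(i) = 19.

b(1) = 20,  b(2) = 4,  b(3) = 13,  b(4) = 1,  b(5) = 1,  b(6) = 7,  b(7) = 10,  b(8) = 19,  b(9) = 1,  b(10) = 19,  b(11) = 16,  b(12) = 16,  b(13) = 7,  b(14) = 13,  b(15) = 10,  b(16) = 16,  b(17) = 10,  b(18) = 4,  b(19) = 4,  b(20) = 7,  b(21) = 19,  b(22) = 13,  b(23) = 4,  b(24) = 13.
Since (b(23), b(24)) = (b(2), b(3)) = (4, 13) (two consecutive terms determine the rest), the sequence is eventually periodic: after a pre-period of length 1 it cycles with period 21.
The value 19 first appears (with i ≥ 3) at b(8).

8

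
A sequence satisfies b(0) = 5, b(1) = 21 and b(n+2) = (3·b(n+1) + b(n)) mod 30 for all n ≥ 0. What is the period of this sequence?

12

We have b(0) = 5,  b(1) = 21,  b(2) = 8,  b(3) = 15,  b(4) = 23,  b(5) = 24,  b(6) = 5,  b(7) = 9,  b(8) = 2,  b(9) = 15,  b(10) = 17,  b(11) = 6,  b(12) = 5,  b(13) = 21.
Since (b(12), b(13)) = (b(0), b(1)) = (5, 21) (two consecutive terms determine the rest), the sequence is periodic with period 12.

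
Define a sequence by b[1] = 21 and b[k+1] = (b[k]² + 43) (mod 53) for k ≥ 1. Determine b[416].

Listing terms: b[1] = 21, b[2] = 7, b[3] = 39, b[4] = 27, b[5] = 30, b[6] = 42, b[7] = 5, b[8] = 15, b[9] = 3, b[10] = 52, b[11] = 44, b[12] = 18, b[13] = 49, b[14] = 6, b[15] = 26, b[16] = 30.
Since b[16] = b[5] = 30, the sequence is eventually periodic: after a pre-period of length 4 it cycles with period 11.
For k ≥ 5, b[k] depends only on (k - 5) mod 11. (416 - 5) mod 11 = 4, so b[416] = b[9] = 3.

3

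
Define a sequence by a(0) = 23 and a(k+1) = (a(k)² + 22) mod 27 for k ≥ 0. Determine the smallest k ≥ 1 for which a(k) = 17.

5

Listing terms: a(0) = 23; a(1) = 11; a(2) = 8; a(3) = 5; a(4) = 20; a(5) = 17; a(6) = 14; a(7) = 2; a(8) = 26; a(9) = 23.
Since a(9) = a(0) = 23, the sequence is periodic with period 9.
The value 17 first appears (with k ≥ 1) at a(5).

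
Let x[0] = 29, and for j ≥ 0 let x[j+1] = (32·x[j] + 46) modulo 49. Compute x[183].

29

Computing terms: x[0] = 29; x[1] = 43; x[2] = 1; x[3] = 29.
The sequence repeats with period 3.
So x[183] = x[0 + ((183-0) mod 3)] = x[0] = 29.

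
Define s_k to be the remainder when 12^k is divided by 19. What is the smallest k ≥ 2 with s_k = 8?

We have s_1 = 12; s_2 = 11; s_3 = 18; s_4 = 7; s_5 = 8; s_6 = 1; s_7 = 12.
The sequence repeats with period 6.
The value 8 first appears (with k ≥ 2) at s_5.

5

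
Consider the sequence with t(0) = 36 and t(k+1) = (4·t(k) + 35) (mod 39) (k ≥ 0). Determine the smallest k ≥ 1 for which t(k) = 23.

Computing terms: t(0) = 36, t(1) = 23, t(2) = 10, t(3) = 36.
The sequence repeats with period 3.
The value 23 first appears (with k ≥ 1) at t(1).

1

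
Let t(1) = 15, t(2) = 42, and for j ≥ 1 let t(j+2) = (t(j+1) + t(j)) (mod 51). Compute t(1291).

t(1) = 15, t(2) = 42, t(3) = 6, t(4) = 48, t(5) = 3, t(6) = 0, t(7) = 3, t(8) = 3, t(9) = 6, t(10) = 9, t(11) = 15, t(12) = 24, t(13) = 39, t(14) = 12, t(15) = 0, t(16) = 12, t(17) = 12, t(18) = 24, t(19) = 36, t(20) = 9, t(21) = 45, t(22) = 3, t(23) = 48, t(24) = 0, t(25) = 48, t(26) = 48, t(27) = 45, t(28) = 42, t(29) = 36, t(30) = 27, t(31) = 12, t(32) = 39, t(33) = 0, t(34) = 39, t(35) = 39, t(36) = 27, t(37) = 15, t(38) = 42.
The sequence repeats with period 36.
So t(1291) = t(1 + ((1291-1) mod 36)) = t(31) = 12.

12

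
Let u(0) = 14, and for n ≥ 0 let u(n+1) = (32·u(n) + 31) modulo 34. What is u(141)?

29

u(0) = 14; u(1) = 3; u(2) = 25; u(3) = 15; u(4) = 1; u(5) = 29; u(6) = 7; u(7) = 17; u(8) = 31; u(9) = 3.
Since u(9) = u(1) = 3, the sequence is eventually periodic: after a pre-period of length 1 it cycles with period 8.
For n ≥ 1, u(n) depends only on (n - 1) mod 8. (141 - 1) mod 8 = 4, so u(141) = u(5) = 29.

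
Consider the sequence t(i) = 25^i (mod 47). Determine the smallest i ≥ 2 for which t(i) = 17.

Computing terms: t(1) = 25; t(2) = 14; t(3) = 21; t(4) = 8; t(5) = 12; t(6) = 18; t(7) = 27; t(8) = 17; t(9) = 2; t(10) = 3; t(11) = 28; t(12) = 42; t(13) = 16; t(14) = 24; t(15) = 36; t(16) = 7; t(17) = 34; t(18) = 4; t(19) = 6; t(20) = 9; t(21) = 37; t(22) = 32; t(23) = 1; t(24) = 25.
The sequence repeats with period 23.
The value 17 first appears (with i ≥ 2) at t(8).

8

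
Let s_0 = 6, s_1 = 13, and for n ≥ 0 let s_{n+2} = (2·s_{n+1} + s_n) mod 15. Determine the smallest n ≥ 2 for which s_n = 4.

We have s_0 = 6, s_1 = 13, s_2 = 2, s_3 = 2, s_4 = 6, s_5 = 14, s_6 = 4, s_7 = 7, s_8 = 3, s_9 = 13, s_{10} = 14, s_{11} = 11, s_{12} = 6, s_{13} = 8, s_{14} = 7, s_{15} = 7, s_{16} = 6, s_{17} = 4, s_{18} = 14, s_{19} = 2, s_{20} = 3, s_{21} = 8, s_{22} = 4, s_{23} = 1, s_{24} = 6, s_{25} = 13.
Since (s_{24}, s_{25}) = (s_0, s_1) = (6, 13) (two consecutive terms determine the rest), the sequence is periodic with period 24.
The value 4 first appears (with n ≥ 2) at s_6.

6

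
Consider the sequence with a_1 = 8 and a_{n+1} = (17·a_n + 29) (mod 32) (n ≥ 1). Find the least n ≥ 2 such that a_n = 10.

27

We have a_1 = 8; a_2 = 5; a_3 = 18; a_4 = 15; a_5 = 28; a_6 = 25; a_7 = 6; a_8 = 3; a_9 = 16; a_{10} = 13; a_{11} = 26; a_{12} = 23; a_{13} = 4; a_{14} = 1; a_{15} = 14; a_{16} = 11; a_{17} = 24; a_{18} = 21; a_{19} = 2; a_{20} = 31; a_{21} = 12; a_{22} = 9; a_{23} = 22; a_{24} = 19; a_{25} = 0; a_{26} = 29; a_{27} = 10; a_{28} = 7; a_{29} = 20; a_{30} = 17; a_{31} = 30; a_{32} = 27; a_{33} = 8.
The sequence repeats with period 32.
The value 10 first appears (with n ≥ 2) at a_{27}.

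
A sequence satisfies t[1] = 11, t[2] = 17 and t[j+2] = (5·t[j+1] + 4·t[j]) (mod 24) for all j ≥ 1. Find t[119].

9

Listing terms: t[1] = 11; t[2] = 17; t[3] = 9; t[4] = 17; t[5] = 1; t[6] = 1; t[7] = 9; t[8] = 1; t[9] = 17; t[10] = 17; t[11] = 9.
Since (t[10], t[11]) = (t[2], t[3]) = (17, 9) (two consecutive terms determine the rest), the sequence is eventually periodic: after a pre-period of length 1 it cycles with period 8.
For j ≥ 2, t[j] depends only on (j - 2) mod 8. (119 - 2) mod 8 = 5, so t[119] = t[7] = 9.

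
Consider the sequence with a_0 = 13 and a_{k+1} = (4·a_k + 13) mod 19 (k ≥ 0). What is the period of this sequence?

9

Listing terms: a_0 = 13,  a_1 = 8,  a_2 = 7,  a_3 = 3,  a_4 = 6,  a_5 = 18,  a_6 = 9,  a_7 = 11,  a_8 = 0,  a_9 = 13.
Since a_9 = a_0 = 13, the sequence is periodic with period 9.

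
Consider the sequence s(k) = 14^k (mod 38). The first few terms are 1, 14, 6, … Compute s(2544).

Computing terms: s(0) = 1,  s(1) = 14,  s(2) = 6,  s(3) = 8,  s(4) = 36,  s(5) = 10,  s(6) = 26,  s(7) = 22,  s(8) = 4,  s(9) = 18,  s(10) = 24,  s(11) = 32,  s(12) = 30,  s(13) = 2,  s(14) = 28,  s(15) = 12,  s(16) = 16,  s(17) = 34,  s(18) = 20,  s(19) = 14.
Since s(19) = s(1) = 14, the sequence is eventually periodic: after a pre-period of length 1 it cycles with period 18.
For k ≥ 1, s(k) depends only on (k - 1) mod 18. (2544 - 1) mod 18 = 5, so s(2544) = s(6) = 26.

26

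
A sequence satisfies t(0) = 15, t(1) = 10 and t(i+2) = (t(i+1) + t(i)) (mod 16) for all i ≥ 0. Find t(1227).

We have t(0) = 15,  t(1) = 10,  t(2) = 9,  t(3) = 3,  t(4) = 12,  t(5) = 15,  t(6) = 11,  t(7) = 10,  t(8) = 5,  t(9) = 15,  t(10) = 4,  t(11) = 3,  t(12) = 7,  t(13) = 10,  t(14) = 1,  t(15) = 11,  t(16) = 12,  t(17) = 7,  t(18) = 3,  t(19) = 10,  t(20) = 13,  t(21) = 7,  t(22) = 4,  t(23) = 11,  t(24) = 15,  t(25) = 10.
The sequence repeats with period 24.
(1227 - 0) mod 24 = 3, so t(1227) = t(3) = 3.

3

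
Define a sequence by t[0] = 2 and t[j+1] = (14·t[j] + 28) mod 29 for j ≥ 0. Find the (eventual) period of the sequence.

28

Computing terms: t[0] = 2; t[1] = 27; t[2] = 0; t[3] = 28; t[4] = 14; t[5] = 21; t[6] = 3; t[7] = 12; t[8] = 22; t[9] = 17; t[10] = 5; t[11] = 11; t[12] = 8; t[13] = 24; t[14] = 16; t[15] = 20; t[16] = 18; t[17] = 19; t[18] = 4; t[19] = 26; t[20] = 15; t[21] = 6; t[22] = 25; t[23] = 1; t[24] = 13; t[25] = 7; t[26] = 10; t[27] = 23; t[28] = 2.
The sequence repeats with period 28.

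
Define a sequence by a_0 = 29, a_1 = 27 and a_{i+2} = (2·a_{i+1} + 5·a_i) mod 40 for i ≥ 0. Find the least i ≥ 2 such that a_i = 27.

5

Listing terms: a_0 = 29,  a_1 = 27,  a_2 = 39,  a_3 = 13,  a_4 = 21,  a_5 = 27,  a_6 = 39.
Since (a_5, a_6) = (a_1, a_2) = (27, 39) (two consecutive terms determine the rest), the sequence is eventually periodic: after a pre-period of length 1 it cycles with period 4.
The value 27 next appears (with i ≥ 2) at a_5.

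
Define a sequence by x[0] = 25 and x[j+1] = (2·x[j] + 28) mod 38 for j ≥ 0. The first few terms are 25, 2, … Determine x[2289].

16

Listing terms: x[0] = 25,  x[1] = 2,  x[2] = 32,  x[3] = 16,  x[4] = 22,  x[5] = 34,  x[6] = 20,  x[7] = 30,  x[8] = 12,  x[9] = 14,  x[10] = 18,  x[11] = 26,  x[12] = 4,  x[13] = 36,  x[14] = 24,  x[15] = 0,  x[16] = 28,  x[17] = 8,  x[18] = 6,  x[19] = 2.
Since x[19] = x[1] = 2, the sequence is eventually periodic: after a pre-period of length 1 it cycles with period 18.
For j ≥ 1, x[j] depends only on (j - 1) mod 18. (2289 - 1) mod 18 = 2, so x[2289] = x[3] = 16.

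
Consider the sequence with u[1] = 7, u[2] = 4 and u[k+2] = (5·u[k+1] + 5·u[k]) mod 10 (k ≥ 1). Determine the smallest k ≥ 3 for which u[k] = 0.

We have u[1] = 7, u[2] = 4, u[3] = 5, u[4] = 5, u[5] = 0, u[6] = 5, u[7] = 5.
Since (u[6], u[7]) = (u[3], u[4]) = (5, 5) (two consecutive terms determine the rest), the sequence is eventually periodic: after a pre-period of length 2 it cycles with period 3.
The value 0 first appears (with k ≥ 3) at u[5].

5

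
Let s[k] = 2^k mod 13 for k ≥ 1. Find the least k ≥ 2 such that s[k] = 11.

7

Computing terms: s[1] = 2, s[2] = 4, s[3] = 8, s[4] = 3, s[5] = 6, s[6] = 12, s[7] = 11, s[8] = 9, s[9] = 5, s[10] = 10, s[11] = 7, s[12] = 1, s[13] = 2.
The sequence repeats with period 12.
The value 11 first appears (with k ≥ 2) at s[7].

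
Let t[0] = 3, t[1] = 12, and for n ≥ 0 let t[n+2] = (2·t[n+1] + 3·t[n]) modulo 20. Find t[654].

Listing terms: t[0] = 3,  t[1] = 12,  t[2] = 13,  t[3] = 2,  t[4] = 3,  t[5] = 12.
Since (t[4], t[5]) = (t[0], t[1]) = (3, 12) (two consecutive terms determine the rest), the sequence is periodic with period 4.
So t[654] = t[0 + ((654-0) mod 4)] = t[2] = 13.

13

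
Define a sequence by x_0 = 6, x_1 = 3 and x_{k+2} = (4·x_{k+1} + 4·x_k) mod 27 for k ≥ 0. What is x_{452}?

Listing terms: x_0 = 6; x_1 = 3; x_2 = 9; x_3 = 21; x_4 = 12; x_5 = 24; x_6 = 9; x_7 = 24; x_8 = 24; x_9 = 3; x_{10} = 0; x_{11} = 12; x_{12} = 21; x_{13} = 24; x_{14} = 18; x_{15} = 6; x_{16} = 15; x_{17} = 3; x_{18} = 18; x_{19} = 3; x_{20} = 3; x_{21} = 24; x_{22} = 0; x_{23} = 15; x_{24} = 6; x_{25} = 3.
Since (x_{24}, x_{25}) = (x_0, x_1) = (6, 3) (two consecutive terms determine the rest), the sequence is periodic with period 24.
So x_{452} = x_{0 + ((452-0) mod 24)} = x_{20} = 3.

3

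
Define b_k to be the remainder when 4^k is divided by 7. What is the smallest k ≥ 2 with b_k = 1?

b_1 = 4,  b_2 = 2,  b_3 = 1,  b_4 = 4.
Since b_4 = b_1 = 4, the sequence is periodic with period 3.
The value 1 first appears (with k ≥ 2) at b_3.

3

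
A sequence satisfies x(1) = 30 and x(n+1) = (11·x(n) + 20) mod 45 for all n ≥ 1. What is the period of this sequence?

6

Listing terms: x(1) = 30; x(2) = 35; x(3) = 0; x(4) = 20; x(5) = 15; x(6) = 5; x(7) = 30.
Since x(7) = x(1) = 30, the sequence is periodic with period 6.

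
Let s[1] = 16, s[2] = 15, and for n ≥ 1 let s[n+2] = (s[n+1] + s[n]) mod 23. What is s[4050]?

s[1] = 16; s[2] = 15; s[3] = 8; s[4] = 0; s[5] = 8; s[6] = 8; s[7] = 16; s[8] = 1; s[9] = 17; s[10] = 18; s[11] = 12; s[12] = 7; s[13] = 19; s[14] = 3; s[15] = 22; s[16] = 2; s[17] = 1; s[18] = 3; s[19] = 4; s[20] = 7; s[21] = 11; s[22] = 18; s[23] = 6; s[24] = 1; s[25] = 7; s[26] = 8; s[27] = 15; s[28] = 0; s[29] = 15; s[30] = 15; s[31] = 7; s[32] = 22; s[33] = 6; s[34] = 5; s[35] = 11; s[36] = 16; s[37] = 4; s[38] = 20; s[39] = 1; s[40] = 21; s[41] = 22; s[42] = 20; s[43] = 19; s[44] = 16; s[45] = 12; s[46] = 5; s[47] = 17; s[48] = 22; s[49] = 16; s[50] = 15.
The sequence repeats with period 48.
(4050 - 1) mod 48 = 17, so s[4050] = s[18] = 3.

3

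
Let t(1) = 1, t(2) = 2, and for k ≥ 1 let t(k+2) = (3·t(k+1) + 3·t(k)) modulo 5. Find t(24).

3

We have t(1) = 1,  t(2) = 2,  t(3) = 4,  t(4) = 3,  t(5) = 1,  t(6) = 2.
The sequence repeats with period 4.
So t(24) = t(1 + ((24-1) mod 4)) = t(4) = 3.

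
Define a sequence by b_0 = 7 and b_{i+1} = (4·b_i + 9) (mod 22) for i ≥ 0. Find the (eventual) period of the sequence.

5

b_0 = 7; b_1 = 15; b_2 = 3; b_3 = 21; b_4 = 5; b_5 = 7.
The sequence repeats with period 5.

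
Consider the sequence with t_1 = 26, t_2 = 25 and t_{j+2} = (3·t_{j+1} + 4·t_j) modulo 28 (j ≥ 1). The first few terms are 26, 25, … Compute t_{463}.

19

t_1 = 26, t_2 = 25, t_3 = 11, t_4 = 21, t_5 = 23, t_6 = 13, t_7 = 19, t_8 = 25, t_9 = 11.
Since (t_8, t_9) = (t_2, t_3) = (25, 11) (two consecutive terms determine the rest), the sequence is eventually periodic: after a pre-period of length 1 it cycles with period 6.
For j ≥ 2, t_j depends only on (j - 2) mod 6. (463 - 2) mod 6 = 5, so t_{463} = t_7 = 19.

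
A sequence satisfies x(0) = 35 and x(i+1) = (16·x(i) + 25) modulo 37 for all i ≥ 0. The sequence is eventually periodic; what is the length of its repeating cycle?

We have x(0) = 35, x(1) = 30, x(2) = 24, x(3) = 2, x(4) = 20, x(5) = 12, x(6) = 32, x(7) = 19, x(8) = 33, x(9) = 35.
Since x(9) = x(0) = 35, the sequence is periodic with period 9.

9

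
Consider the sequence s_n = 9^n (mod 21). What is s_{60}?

15

Computing terms: s_1 = 9,  s_2 = 18,  s_3 = 15,  s_4 = 9.
Since s_4 = s_1 = 9, the sequence is periodic with period 3.
So s_{60} = s_{1 + ((60-1) mod 3)} = s_3 = 15.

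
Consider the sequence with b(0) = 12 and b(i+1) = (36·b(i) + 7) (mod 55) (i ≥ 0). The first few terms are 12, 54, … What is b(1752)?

26

We have b(0) = 12, b(1) = 54, b(2) = 26, b(3) = 8, b(4) = 20, b(5) = 12.
The sequence repeats with period 5.
(1752 - 0) mod 5 = 2, so b(1752) = b(2) = 26.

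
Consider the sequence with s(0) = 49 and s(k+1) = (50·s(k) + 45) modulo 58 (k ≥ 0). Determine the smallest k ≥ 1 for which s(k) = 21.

25

We have s(0) = 49, s(1) = 1, s(2) = 37, s(3) = 39, s(4) = 23, s(5) = 35, s(6) = 55, s(7) = 11, s(8) = 15, s(9) = 41, s(10) = 7, s(11) = 47, s(12) = 17, s(13) = 25, s(14) = 19, s(15) = 9, s(16) = 31, s(17) = 29, s(18) = 45, s(19) = 33, s(20) = 13, s(21) = 57, s(22) = 53, s(23) = 27, s(24) = 3, s(25) = 21, s(26) = 51, s(27) = 43, s(28) = 49.
Since s(28) = s(0) = 49, the sequence is periodic with period 28.
The value 21 first appears (with k ≥ 1) at s(25).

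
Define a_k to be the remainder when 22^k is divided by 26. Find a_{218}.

16

Computing terms: a_0 = 1; a_1 = 22; a_2 = 16; a_3 = 14; a_4 = 22.
Since a_4 = a_1 = 22, the sequence is eventually periodic: after a pre-period of length 1 it cycles with period 3.
For k ≥ 1, a_k depends only on (k - 1) mod 3. (218 - 1) mod 3 = 1, so a_{218} = a_2 = 16.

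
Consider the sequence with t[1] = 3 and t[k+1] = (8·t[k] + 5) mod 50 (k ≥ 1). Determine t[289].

Computing terms: t[1] = 3; t[2] = 29; t[3] = 37; t[4] = 1; t[5] = 13; t[6] = 9; t[7] = 27; t[8] = 21; t[9] = 23; t[10] = 39; t[11] = 17; t[12] = 41; t[13] = 33; t[14] = 19; t[15] = 7; t[16] = 11; t[17] = 43; t[18] = 49; t[19] = 47; t[20] = 31; t[21] = 3.
Since t[21] = t[1] = 3, the sequence is periodic with period 20.
So t[289] = t[1 + ((289-1) mod 20)] = t[9] = 23.

23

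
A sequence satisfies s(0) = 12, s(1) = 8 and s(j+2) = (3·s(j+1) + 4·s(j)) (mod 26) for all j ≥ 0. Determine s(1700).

We have s(0) = 12, s(1) = 8, s(2) = 20, s(3) = 14, s(4) = 18, s(5) = 6, s(6) = 12, s(7) = 8.
Since (s(6), s(7)) = (s(0), s(1)) = (12, 8) (two consecutive terms determine the rest), the sequence is periodic with period 6.
(1700 - 0) mod 6 = 2, so s(1700) = s(2) = 20.

20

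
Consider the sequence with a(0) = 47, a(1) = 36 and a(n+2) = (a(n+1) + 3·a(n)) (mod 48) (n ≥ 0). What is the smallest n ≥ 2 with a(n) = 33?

a(0) = 47, a(1) = 36, a(2) = 33, a(3) = 45, a(4) = 0, a(5) = 39, a(6) = 39, a(7) = 12, a(8) = 33, a(9) = 21, a(10) = 24, a(11) = 39, a(12) = 15, a(13) = 36, a(14) = 33.
Since (a(13), a(14)) = (a(1), a(2)) = (36, 33) (two consecutive terms determine the rest), the sequence is eventually periodic: after a pre-period of length 1 it cycles with period 12.
The value 33 first appears (with n ≥ 2) at a(2).

2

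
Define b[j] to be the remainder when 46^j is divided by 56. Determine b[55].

32

We have b[0] = 1,  b[1] = 46,  b[2] = 44,  b[3] = 8,  b[4] = 32,  b[5] = 16,  b[6] = 8.
Since b[6] = b[3] = 8, the sequence is eventually periodic: after a pre-period of length 3 it cycles with period 3.
For j ≥ 3, b[j] depends only on (j - 3) mod 3. (55 - 3) mod 3 = 1, so b[55] = b[4] = 32.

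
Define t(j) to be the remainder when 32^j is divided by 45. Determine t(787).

23

Listing terms: t(0) = 1, t(1) = 32, t(2) = 34, t(3) = 8, t(4) = 31, t(5) = 2, t(6) = 19, t(7) = 23, t(8) = 16, t(9) = 17, t(10) = 4, t(11) = 38, t(12) = 1.
Since t(12) = t(0) = 1, the sequence is periodic with period 12.
(787 - 0) mod 12 = 7, so t(787) = t(7) = 23.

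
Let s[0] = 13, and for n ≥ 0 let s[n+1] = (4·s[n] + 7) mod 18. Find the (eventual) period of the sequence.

9

Listing terms: s[0] = 13,  s[1] = 5,  s[2] = 9,  s[3] = 7,  s[4] = 17,  s[5] = 3,  s[6] = 1,  s[7] = 11,  s[8] = 15,  s[9] = 13.
Since s[9] = s[0] = 13, the sequence is periodic with period 9.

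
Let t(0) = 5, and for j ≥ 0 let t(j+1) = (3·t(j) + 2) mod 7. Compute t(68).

t(0) = 5,  t(1) = 3,  t(2) = 4,  t(3) = 0,  t(4) = 2,  t(5) = 1,  t(6) = 5.
Since t(6) = t(0) = 5, the sequence is periodic with period 6.
So t(68) = t(0 + ((68-0) mod 6)) = t(2) = 4.

4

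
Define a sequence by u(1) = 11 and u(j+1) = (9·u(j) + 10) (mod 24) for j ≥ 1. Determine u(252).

1

Computing terms: u(1) = 11,  u(2) = 13,  u(3) = 7,  u(4) = 1,  u(5) = 19,  u(6) = 13.
Since u(6) = u(2) = 13, the sequence is eventually periodic: after a pre-period of length 1 it cycles with period 4.
For j ≥ 2, u(j) depends only on (j - 2) mod 4. (252 - 2) mod 4 = 2, so u(252) = u(4) = 1.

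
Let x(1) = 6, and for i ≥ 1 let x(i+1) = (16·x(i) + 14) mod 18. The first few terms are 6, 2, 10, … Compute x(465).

x(1) = 6; x(2) = 2; x(3) = 10; x(4) = 12; x(5) = 8; x(6) = 16; x(7) = 0; x(8) = 14; x(9) = 4; x(10) = 6.
Since x(10) = x(1) = 6, the sequence is periodic with period 9.
So x(465) = x(1 + ((465-1) mod 9)) = x(6) = 16.

16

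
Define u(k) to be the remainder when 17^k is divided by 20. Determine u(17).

17

Computing terms: u(0) = 1,  u(1) = 17,  u(2) = 9,  u(3) = 13,  u(4) = 1.
The sequence repeats with period 4.
So u(17) = u(0 + ((17-0) mod 4)) = u(1) = 17.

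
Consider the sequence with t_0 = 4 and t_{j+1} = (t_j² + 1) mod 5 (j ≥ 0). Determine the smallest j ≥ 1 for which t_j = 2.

t_0 = 4,  t_1 = 2,  t_2 = 0,  t_3 = 1,  t_4 = 2.
Since t_4 = t_1 = 2, the sequence is eventually periodic: after a pre-period of length 1 it cycles with period 3.
The value 2 first appears (with j ≥ 1) at t_1.

1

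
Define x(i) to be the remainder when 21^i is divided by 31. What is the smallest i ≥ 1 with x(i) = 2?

6

We have x(0) = 1,  x(1) = 21,  x(2) = 7,  x(3) = 23,  x(4) = 18,  x(5) = 6,  x(6) = 2,  x(7) = 11,  x(8) = 14,  x(9) = 15,  x(10) = 5,  x(11) = 12,  x(12) = 4,  x(13) = 22,  x(14) = 28,  x(15) = 30,  x(16) = 10,  x(17) = 24,  x(18) = 8,  x(19) = 13,  x(20) = 25,  x(21) = 29,  x(22) = 20,  x(23) = 17,  x(24) = 16,  x(25) = 26,  x(26) = 19,  x(27) = 27,  x(28) = 9,  x(29) = 3,  x(30) = 1.
The sequence repeats with period 30.
The value 2 first appears (with i ≥ 1) at x(6).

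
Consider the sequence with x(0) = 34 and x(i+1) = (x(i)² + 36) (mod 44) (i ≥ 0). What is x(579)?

12

x(0) = 34, x(1) = 4, x(2) = 8, x(3) = 12, x(4) = 4.
Since x(4) = x(1) = 4, the sequence is eventually periodic: after a pre-period of length 1 it cycles with period 3.
For i ≥ 1, x(i) depends only on (i - 1) mod 3. (579 - 1) mod 3 = 2, so x(579) = x(3) = 12.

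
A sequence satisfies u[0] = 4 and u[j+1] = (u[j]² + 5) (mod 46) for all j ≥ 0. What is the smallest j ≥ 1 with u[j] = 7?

We have u[0] = 4, u[1] = 21, u[2] = 32, u[3] = 17, u[4] = 18, u[5] = 7, u[6] = 8, u[7] = 23, u[8] = 28, u[9] = 7.
Since u[9] = u[5] = 7, the sequence is eventually periodic: after a pre-period of length 5 it cycles with period 4.
The value 7 first appears (with j ≥ 1) at u[5].

5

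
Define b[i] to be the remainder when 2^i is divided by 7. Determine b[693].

We have b[0] = 1, b[1] = 2, b[2] = 4, b[3] = 1.
The sequence repeats with period 3.
So b[693] = b[0 + ((693-0) mod 3)] = b[0] = 1.

1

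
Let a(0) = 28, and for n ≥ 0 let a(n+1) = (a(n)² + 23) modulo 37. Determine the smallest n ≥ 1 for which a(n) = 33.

10

a(0) = 28,  a(1) = 30,  a(2) = 35,  a(3) = 27,  a(4) = 12,  a(5) = 19,  a(6) = 14,  a(7) = 34,  a(8) = 32,  a(9) = 11,  a(10) = 33,  a(11) = 2,  a(12) = 27.
Since a(12) = a(3) = 27, the sequence is eventually periodic: after a pre-period of length 3 it cycles with period 9.
The value 33 first appears (with n ≥ 1) at a(10).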